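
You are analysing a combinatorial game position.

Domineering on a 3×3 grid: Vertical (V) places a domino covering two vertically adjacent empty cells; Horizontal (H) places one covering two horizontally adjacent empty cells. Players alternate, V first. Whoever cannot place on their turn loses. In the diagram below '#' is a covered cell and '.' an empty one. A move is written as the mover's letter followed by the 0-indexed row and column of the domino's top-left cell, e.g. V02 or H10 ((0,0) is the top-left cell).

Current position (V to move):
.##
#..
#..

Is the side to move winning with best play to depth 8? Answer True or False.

[.##/#../#..] V move#1: V11:+1/.##/##./##.*, V12:+1/.##/#.#/#.#
[.##/##./##.] end (terminal -1, H#2); searched .##/#../#.. to 8

V winning at [.##/#../#..]: True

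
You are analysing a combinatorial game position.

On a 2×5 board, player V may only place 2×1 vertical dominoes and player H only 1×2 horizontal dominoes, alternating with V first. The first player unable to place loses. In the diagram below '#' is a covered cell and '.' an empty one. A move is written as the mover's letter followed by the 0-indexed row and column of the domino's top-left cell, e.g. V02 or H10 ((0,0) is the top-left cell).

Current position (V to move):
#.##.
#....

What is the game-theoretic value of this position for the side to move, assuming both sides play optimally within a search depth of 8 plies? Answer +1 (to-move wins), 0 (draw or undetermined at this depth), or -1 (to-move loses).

value(#.##./#...., V) = -1

[#.##./#....] V move#1: V01:-1/####./##...*, V04:-1/#.###/#...#
[####./##...] H move#2: H12:-1/####./####., H13:+1/####./##.##*
[####./##.##] end (terminal -1, V#3); searched #.##./#.... to 8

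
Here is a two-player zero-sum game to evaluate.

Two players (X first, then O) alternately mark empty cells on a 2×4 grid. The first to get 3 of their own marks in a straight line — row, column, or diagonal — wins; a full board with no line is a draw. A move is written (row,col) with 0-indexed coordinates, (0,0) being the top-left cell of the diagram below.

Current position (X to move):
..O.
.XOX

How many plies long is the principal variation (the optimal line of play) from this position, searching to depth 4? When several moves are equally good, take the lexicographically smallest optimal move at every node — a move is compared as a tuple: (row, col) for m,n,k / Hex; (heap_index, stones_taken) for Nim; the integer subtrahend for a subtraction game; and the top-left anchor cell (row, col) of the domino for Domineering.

ply 1, X at ..O./.XOX | (0,0)=+0→X.O./.XOX*; (0,1)=+0→.XO./.XOX; (0,3)=+0→..OX/.XOX; (1,0)=-1→..O./XXOX
ply 2, O at X.O./.XOX | (0,1)=+0→XOO./.XOX*; (0,3)=+0→X.OO/.XOX; (1,0)=+0→X.O./OXOX
ply 3, X at XOO./.XOX | (0,3)=+0→XOOX/.XOX*; (1,0)=-1→XOO./XXOX
ply 4, O at XOOX/.XOX | (1,0)=+0→XOOX/OXOX*
ply 5: XOOX/OXOX is terminal +0 (X); from ..O./.XOX depth 4

PV length from [..O./.XOX]: 4 plies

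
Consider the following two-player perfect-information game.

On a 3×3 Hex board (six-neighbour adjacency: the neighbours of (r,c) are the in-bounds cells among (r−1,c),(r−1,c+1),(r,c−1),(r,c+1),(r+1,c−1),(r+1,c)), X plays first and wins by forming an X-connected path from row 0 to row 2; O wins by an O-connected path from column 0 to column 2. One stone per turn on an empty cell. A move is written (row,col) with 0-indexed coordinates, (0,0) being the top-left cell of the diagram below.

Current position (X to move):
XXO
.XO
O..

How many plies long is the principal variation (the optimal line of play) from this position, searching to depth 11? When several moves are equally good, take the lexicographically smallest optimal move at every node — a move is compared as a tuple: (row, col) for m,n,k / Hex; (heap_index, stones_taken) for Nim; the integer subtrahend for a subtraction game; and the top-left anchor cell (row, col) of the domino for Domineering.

[XXO/.XO/O..] X move#1: (1,0):-1/XXO/XXO/O.., (2,1):+1/XXO/.XO/OX.*, (2,2):-1/XXO/.XO/O.X
[XXO/.XO/OX.] end (terminal -1, O#2); searched XXO/.XO/O.. to 11

PV length from [XXO/.XO/O..]: 1 ply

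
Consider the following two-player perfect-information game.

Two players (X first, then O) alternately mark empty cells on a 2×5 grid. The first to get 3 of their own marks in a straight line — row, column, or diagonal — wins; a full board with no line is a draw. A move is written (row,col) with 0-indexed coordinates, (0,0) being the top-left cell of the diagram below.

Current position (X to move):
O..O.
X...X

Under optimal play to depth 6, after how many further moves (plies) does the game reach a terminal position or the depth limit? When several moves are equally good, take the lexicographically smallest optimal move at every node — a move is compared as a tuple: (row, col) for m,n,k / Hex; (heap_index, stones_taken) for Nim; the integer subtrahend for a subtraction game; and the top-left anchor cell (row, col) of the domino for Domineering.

[O..O./X...X] X move#1: (0,1):+0/OX.O./X...X, (0,2):+0/O.XO./X...X, (0,4):+0/O..OX/X...X, (1,1):+0/O..O./XX..X, (1,2):+1/O..O./X.X.X*, (1,3):+0/O..O./X..XX
[O..O./X.X.X] O move#2: (0,1):-1/OO.O./X.X.X*, (0,2):-1/O.OO./X.X.X, (0,4):-1/O..OO/X.X.X, (1,1):-1/O..O./XOX.X, (1,3):-1/O..O./X.XOX
[OO.O./X.X.X] X move#3: (0,2):+1/OOXO./X.X.X*, (0,4):-1/OO.OX/X.X.X, (1,1):+1/OO.O./XXX.X, (1,3):+1/OO.O./X.XXX
[OOXO./X.X.X] O move#4: (0,4):-1/OOXOO/X.X.X*, (1,1):-1/OOXO./XOX.X, (1,3):-1/OOXO./X.XOX
[OOXOO/X.X.X] X move#5: (1,1):+1/OOXOO/XXX.X*, (1,3):+1/OOXOO/X.XXX
[OOXOO/XXX.X] end (terminal -1, O#6); searched O..O./X...X to 6

PV length from [O..O./X...X]: 5 plies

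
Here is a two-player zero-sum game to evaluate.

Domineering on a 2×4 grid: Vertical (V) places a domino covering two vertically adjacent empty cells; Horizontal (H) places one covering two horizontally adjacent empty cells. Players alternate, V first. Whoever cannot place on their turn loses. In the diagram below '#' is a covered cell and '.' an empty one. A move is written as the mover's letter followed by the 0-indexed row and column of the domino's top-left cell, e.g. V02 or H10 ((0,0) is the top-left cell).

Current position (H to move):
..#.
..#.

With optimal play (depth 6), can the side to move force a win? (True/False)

ply 1, H at ..#./..#. | H00=+1→###./..#.*; H10=+1→..#./###.
ply 2, V at ###./..#. | V03=-1→####/..##*
ply 3, H at ####/..## | H10=+1→####/####*
ply 4: ####/#### is terminal -1 (V); from ..#./..#. depth 6

H winning at [..#./..#.]: True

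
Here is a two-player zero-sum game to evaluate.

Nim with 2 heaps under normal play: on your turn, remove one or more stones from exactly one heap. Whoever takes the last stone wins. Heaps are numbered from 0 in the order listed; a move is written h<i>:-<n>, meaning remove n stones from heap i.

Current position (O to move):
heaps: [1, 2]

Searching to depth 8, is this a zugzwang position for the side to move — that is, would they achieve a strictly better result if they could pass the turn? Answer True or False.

zugzwang((1,2), O) = False

p1 O@[(1,2)]: h0:-1[(0,2)]-1 h1:-1[(1,1)]+1* h1:-2[(1,0)]-1
p2 X@[(1,1)]: h0:-1[(0,1)]-1* h1:-1[(1,0)]-1
p3 O@[(0,1)]: h1:-1[(0,0)]+1*
p4 X@[(0,0)] terminal -1; root [(1,2)] d8
if O skipped the turn, X would face:
~ p1 X@[(1,2)]: h0:-1[(0,2)]-1 h1:-1[(1,1)]+1* h1:-2[(1,0)]-1
~ p2 O@[(1,1)]: h0:-1[(0,1)]-1* h1:-1[(1,0)]-1
~ p3 X@[(0,1)]: h1:-1[(0,0)]+1*
~ p4 O@[(0,0)] terminal -1; root [(1,2)] d8
compare (O): move=+1 vs pass=-1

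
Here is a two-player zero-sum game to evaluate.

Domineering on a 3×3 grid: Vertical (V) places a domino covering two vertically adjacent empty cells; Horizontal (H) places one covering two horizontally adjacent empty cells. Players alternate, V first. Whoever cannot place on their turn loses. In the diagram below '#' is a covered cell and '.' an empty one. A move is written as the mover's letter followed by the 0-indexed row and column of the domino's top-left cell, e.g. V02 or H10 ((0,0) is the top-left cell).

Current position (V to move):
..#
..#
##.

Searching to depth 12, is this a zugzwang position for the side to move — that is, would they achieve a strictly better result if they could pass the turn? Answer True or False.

zugzwang(..#/..#/##., V) = False

[..#/..#/##.] V move#1: V00:+1/#.#/#.#/##.*, V01:+1/.##/.##/##.
[#.#/#.#/##.] end (terminal -1, H#2); searched ..#/..#/##. to 12
if V skipped the turn, H would face:
~ [..#/..#/##.] H move#1: H00:+1/###/..#/##.*, H10:+1/..#/###/##.
~ [###/..#/##.] end (terminal -1, V#2); searched ..#/..#/##. to 12
compare (V): move=+1 vs pass=-1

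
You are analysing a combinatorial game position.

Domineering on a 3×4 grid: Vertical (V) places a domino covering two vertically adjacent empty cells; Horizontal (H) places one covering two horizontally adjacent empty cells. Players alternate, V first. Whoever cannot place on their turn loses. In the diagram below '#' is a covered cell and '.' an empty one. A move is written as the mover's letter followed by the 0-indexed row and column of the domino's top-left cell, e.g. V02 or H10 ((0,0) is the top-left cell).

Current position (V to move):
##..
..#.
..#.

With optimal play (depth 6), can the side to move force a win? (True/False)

[##../..#./..#.] V move#1: V03:-1/##.#/..##/..#., V10:+1/##../#.#./#.#.*, V11:+1/##../.##./.##., V13:-1/##../..##/..##
[##../#.#./#.#.] H move#2: H02:-1/####/#.#./#.#.*
[####/#.#./#.#.] V move#3: V11:+1/####/###./###.*, V13:+1/####/#.##/#.##
[####/###./###.] end (terminal -1, H#4); searched ##../..#./..#. to 6

V winning at [##../..#./..#.]: True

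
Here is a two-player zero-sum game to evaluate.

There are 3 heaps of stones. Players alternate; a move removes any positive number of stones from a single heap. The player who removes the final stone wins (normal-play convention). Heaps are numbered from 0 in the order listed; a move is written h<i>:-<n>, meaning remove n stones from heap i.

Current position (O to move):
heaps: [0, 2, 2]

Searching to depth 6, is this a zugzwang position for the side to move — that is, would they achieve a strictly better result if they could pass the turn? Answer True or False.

[(0,2,2)] O move#1: h1:-1:-1/(0,1,2)*, h1:-2:-1/(0,0,2), h2:-1:-1/(0,2,1), h2:-2:-1/(0,2,0)
[(0,1,2)] X move#2: h1:-1:-1/(0,0,2), h2:-1:+1/(0,1,1)*, h2:-2:-1/(0,1,0)
[(0,1,1)] O move#3: h1:-1:-1/(0,0,1)*, h2:-1:-1/(0,1,0)
[(0,0,1)] X move#4: h2:-1:+1/(0,0,0)*
[(0,0,0)] end (terminal -1, O#5); searched (0,2,2) to 6
if O skipped the turn, X would face:
~ [(0,2,2)] X move#1: h1:-1:-1/(0,1,2)*, h1:-2:-1/(0,0,2), h2:-1:-1/(0,2,1), h2:-2:-1/(0,2,0)
~ [(0,1,2)] O move#2: h1:-1:-1/(0,0,2), h2:-1:+1/(0,1,1)*, h2:-2:-1/(0,1,0)
~ [(0,1,1)] X move#3: h1:-1:-1/(0,0,1)*, h2:-1:-1/(0,1,0)
~ [(0,0,1)] O move#4: h2:-1:+1/(0,0,0)*
~ [(0,0,0)] end (terminal -1, X#5); searched (0,2,2) to 6
compare (O): move=-1 vs pass=+1

zugzwang((0,2,2), O) = True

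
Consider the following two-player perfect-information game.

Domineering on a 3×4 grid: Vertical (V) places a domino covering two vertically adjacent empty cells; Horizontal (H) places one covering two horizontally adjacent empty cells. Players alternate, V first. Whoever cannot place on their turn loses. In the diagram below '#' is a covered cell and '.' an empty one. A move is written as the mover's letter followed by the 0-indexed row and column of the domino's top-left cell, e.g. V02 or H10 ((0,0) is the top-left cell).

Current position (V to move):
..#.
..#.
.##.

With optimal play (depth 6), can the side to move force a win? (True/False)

V winning at [..#./..#./.##.]: True

[..#./..#./.##.] V move#1: V00:+1/#.#./#.#./.##.*, V01:+1/.##./.##./.##., V03:-1/..##/..##/.##., V10:+1/..#./#.#./###., V13:-1/..#./..##/.###
[#.#./#.#./.##.] end (terminal -1, H#2); searched ..#./..#./.##. to 6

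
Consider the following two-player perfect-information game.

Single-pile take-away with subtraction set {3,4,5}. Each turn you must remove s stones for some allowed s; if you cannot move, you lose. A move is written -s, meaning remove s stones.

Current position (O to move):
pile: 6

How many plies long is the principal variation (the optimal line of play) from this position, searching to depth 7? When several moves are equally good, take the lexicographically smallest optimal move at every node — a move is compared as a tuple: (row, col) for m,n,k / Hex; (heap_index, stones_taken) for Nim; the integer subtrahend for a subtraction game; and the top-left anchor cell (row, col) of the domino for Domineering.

PV length from [6]: 1 ply

ply 1, O at 6 | -3=-1→3; -4=+1→2*; -5=+1→1
ply 2: 2 is terminal -1 (X); from 6 depth 7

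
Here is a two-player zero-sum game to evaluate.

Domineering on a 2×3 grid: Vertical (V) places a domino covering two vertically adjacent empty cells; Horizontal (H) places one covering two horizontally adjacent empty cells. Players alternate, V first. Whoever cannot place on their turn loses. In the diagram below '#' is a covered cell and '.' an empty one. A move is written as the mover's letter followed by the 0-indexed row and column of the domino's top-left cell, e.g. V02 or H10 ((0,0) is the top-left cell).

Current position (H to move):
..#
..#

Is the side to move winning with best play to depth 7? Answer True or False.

H winning at [..#/..#]: True

ply 1, H at ..#/..# | H00=+1→###/..#*; H10=+1→..#/###
ply 2: ###/..# is terminal -1 (V); from ..#/..# depth 7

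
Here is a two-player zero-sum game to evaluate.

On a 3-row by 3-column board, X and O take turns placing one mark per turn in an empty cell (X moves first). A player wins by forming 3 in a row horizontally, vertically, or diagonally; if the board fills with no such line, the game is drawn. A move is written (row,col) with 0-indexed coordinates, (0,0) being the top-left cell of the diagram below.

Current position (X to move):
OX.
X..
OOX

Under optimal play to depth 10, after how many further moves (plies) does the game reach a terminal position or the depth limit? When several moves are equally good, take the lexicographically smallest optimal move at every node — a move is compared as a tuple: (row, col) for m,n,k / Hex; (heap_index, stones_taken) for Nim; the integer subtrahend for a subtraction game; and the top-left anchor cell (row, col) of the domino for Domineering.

ply 1, X at OX./X../OOX | (0,2)=+0→OXX/X../OOX; (1,1)=+0→OX./XX./OOX; (1,2)=+1→OX./X.X/OOX*
ply 2, O at OX./X.X/OOX | (0,2)=-1→OXO/X.X/OOX*; (1,1)=-1→OX./XOX/OOX
ply 3, X at OXO/X.X/OOX | (1,1)=+1→OXO/XXX/OOX*
ply 4: OXO/XXX/OOX is terminal -1 (O); from OX./X../OOX depth 10

PV length from [OX./X../OOX]: 3 plies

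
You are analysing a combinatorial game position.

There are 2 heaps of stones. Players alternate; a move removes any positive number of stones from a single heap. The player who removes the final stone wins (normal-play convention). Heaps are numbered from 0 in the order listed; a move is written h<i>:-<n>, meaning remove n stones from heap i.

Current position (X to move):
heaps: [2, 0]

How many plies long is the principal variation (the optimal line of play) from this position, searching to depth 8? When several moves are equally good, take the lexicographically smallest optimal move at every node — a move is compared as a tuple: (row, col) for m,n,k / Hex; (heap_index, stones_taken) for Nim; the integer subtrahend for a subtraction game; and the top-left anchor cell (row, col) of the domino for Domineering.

[(2,0)] X move#1: h0:-1:-1/(1,0), h0:-2:+1/(0,0)*
[(0,0)] end (terminal -1, O#2); searched (2,0) to 8

PV length from [(2,0)]: 1 ply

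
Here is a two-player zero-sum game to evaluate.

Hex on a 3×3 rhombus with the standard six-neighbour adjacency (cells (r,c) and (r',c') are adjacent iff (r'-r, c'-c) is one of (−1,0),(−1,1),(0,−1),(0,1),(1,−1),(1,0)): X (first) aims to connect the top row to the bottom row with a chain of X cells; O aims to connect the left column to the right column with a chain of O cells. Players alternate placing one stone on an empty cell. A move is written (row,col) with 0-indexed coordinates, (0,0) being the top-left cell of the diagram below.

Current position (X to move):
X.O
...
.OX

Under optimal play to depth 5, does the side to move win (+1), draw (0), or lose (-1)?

value(X.O/.../.OX, X) = +1

[X.O/.../.OX] X move#1: (0,1):-1/XXO/.../.OX, (1,0):-1/X.O/X../.OX, (1,1):+1/X.O/.X./.OX*, (1,2):-1/X.O/..X/.OX, (2,0):-1/X.O/.../XOX
[X.O/.X./.OX] O move#2: (0,1):-1/XOO/.X./.OX*, (1,0):-1/X.O/OX./.OX, (1,2):-1/X.O/.XO/.OX, (2,0):-1/X.O/.X./OOX
[XOO/.X./.OX] X move#3: (1,0):+1/XOO/XX./.OX*, (1,2):-1/XOO/.XX/.OX, (2,0):-1/XOO/.X./XOX
[XOO/XX./.OX] O move#4: (1,2):-1/XOO/XXO/.OX*, (2,0):-1/XOO/XX./OOX
[XOO/XXO/.OX] X move#5: (2,0):+1/XOO/XXO/XOX*
[XOO/XXO/XOX] end (terminal -1, O#6); searched X.O/.../.OX to 5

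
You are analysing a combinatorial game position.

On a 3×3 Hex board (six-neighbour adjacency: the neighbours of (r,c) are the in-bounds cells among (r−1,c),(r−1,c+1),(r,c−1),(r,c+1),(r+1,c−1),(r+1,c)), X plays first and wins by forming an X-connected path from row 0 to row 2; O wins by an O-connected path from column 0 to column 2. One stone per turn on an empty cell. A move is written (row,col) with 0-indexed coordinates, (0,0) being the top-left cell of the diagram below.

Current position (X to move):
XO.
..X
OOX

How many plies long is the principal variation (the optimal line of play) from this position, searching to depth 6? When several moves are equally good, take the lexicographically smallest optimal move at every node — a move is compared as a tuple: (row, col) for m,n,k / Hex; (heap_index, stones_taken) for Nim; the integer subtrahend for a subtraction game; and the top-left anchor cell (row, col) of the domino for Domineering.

PV length from [XO./..X/OOX]: 1 ply

[XO./..X/OOX] X move#1: (0,2):+1/XOX/..X/OOX*, (1,0):+1/XO./X.X/OOX, (1,1):+1/XO./.XX/OOX
[XOX/..X/OOX] end (terminal -1, O#2); searched XO./..X/OOX to 6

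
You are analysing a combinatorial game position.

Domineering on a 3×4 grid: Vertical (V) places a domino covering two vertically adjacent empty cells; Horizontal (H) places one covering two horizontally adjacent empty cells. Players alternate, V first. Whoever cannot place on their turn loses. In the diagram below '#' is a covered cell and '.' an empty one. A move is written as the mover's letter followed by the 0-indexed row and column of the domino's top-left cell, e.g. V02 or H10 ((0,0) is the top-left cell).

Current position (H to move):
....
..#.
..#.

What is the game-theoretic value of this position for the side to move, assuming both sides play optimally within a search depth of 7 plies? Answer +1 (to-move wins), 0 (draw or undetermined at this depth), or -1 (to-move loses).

p1 H@[..../..#./..#.]: H00[##../..#./..#.]-1 H01[.##./..#./..#.]-1 H02[..##/..#./..#.]-1 H10[..../###./..#.]+1* H20[..../..#./###.]-1
p2 V@[..../###./..#.]: V03[...#/####/..#.]-1* V13[..../####/..##]-1
p3 H@[...#/####/..#.]: H00[##.#/####/..#.]+1* H01[.###/####/..#.]+1 H20[...#/####/###.]+1
p4 V@[##.#/####/..#.] terminal -1; root [..../..#./..#.] d7

value(..../..#./..#., H) = +1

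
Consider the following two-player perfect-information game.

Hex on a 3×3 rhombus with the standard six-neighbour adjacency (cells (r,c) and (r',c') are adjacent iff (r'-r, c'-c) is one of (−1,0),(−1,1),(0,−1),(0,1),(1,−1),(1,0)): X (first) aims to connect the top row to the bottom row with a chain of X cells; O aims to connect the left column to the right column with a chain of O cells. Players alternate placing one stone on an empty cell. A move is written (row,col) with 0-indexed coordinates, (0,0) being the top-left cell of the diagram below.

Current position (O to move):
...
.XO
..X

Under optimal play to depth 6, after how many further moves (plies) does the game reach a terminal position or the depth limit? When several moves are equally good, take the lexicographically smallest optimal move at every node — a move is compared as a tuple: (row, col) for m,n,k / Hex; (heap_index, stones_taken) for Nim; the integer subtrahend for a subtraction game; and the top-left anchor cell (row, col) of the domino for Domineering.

PV length from [.../.XO/..X]: 6 plies

p1 O@[.../.XO/..X]: (0,0)[O../.XO/..X]-1* (0,1)[.O./.XO/..X]-1 (0,2)[..O/.XO/..X]-1 (1,0)[.../OXO/..X]-1 (2,0)[.../.XO/O.X]-1 (2,1)[.../.XO/.OX]-1
p2 X@[O../.XO/..X]: (0,1)[OX./.XO/..X]+1* (0,2)[O.X/.XO/..X]+1 (1,0)[O../XXO/..X]+1 (2,0)[O../.XO/X.X]+1 (2,1)[O../.XO/.XX]+1
p3 O@[OX./.XO/..X]: (0,2)[OXO/.XO/..X]-1* (1,0)[OX./OXO/..X]-1 (2,0)[OX./.XO/O.X]-1 (2,1)[OX./.XO/.OX]-1
p4 X@[OXO/.XO/..X]: (1,0)[OXO/XXO/..X]+1* (2,0)[OXO/.XO/X.X]+1 (2,1)[OXO/.XO/.XX]+1
p5 O@[OXO/XXO/..X]: (2,0)[OXO/XXO/O.X]-1* (2,1)[OXO/XXO/.OX]-1
p6 X@[OXO/XXO/O.X]: (2,1)[OXO/XXO/OXX]+1*
p7 O@[OXO/XXO/OXX] terminal -1; root [.../.XO/..X] d6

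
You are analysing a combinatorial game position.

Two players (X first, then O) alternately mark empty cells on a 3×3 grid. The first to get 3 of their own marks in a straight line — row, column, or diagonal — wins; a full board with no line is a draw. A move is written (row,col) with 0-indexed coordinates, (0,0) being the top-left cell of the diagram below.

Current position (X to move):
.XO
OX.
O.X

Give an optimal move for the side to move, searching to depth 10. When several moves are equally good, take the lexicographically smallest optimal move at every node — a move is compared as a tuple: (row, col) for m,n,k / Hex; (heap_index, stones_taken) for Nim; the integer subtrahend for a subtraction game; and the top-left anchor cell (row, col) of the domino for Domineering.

X's best at [.XO/OX./O.X]: (0,0)

ply 1, X at .XO/OX./O.X | (0,0)=+1→XXO/OX./O.X*; (1,2)=-1→.XO/OXX/O.X; (2,1)=+1→.XO/OX./OXX
ply 2: XXO/OX./O.X is terminal -1 (O); from .XO/OX./O.X depth 10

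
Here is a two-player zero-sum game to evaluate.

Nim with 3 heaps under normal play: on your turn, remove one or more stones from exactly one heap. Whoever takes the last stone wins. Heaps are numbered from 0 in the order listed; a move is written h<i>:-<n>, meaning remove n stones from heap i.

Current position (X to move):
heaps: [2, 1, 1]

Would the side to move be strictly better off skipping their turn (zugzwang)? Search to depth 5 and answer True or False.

zugzwang((2,1,1), X) = False

[(2,1,1)] X move#1: h0:-1:-1/(1,1,1), h0:-2:+1/(0,1,1)*, h1:-1:-1/(2,0,1), h2:-1:-1/(2,1,0)
[(0,1,1)] O move#2: h1:-1:-1/(0,0,1)*, h2:-1:-1/(0,1,0)
[(0,0,1)] X move#3: h2:-1:+1/(0,0,0)*
[(0,0,0)] end (terminal -1, O#4); searched (2,1,1) to 5
pass branch (O moves first from the same position):
  | [(2,1,1)] O move#1: h0:-1:-1/(1,1,1), h0:-2:+1/(0,1,1)*, h1:-1:-1/(2,0,1), h2:-1:-1/(2,1,0)
  | [(0,1,1)] X move#2: h1:-1:-1/(0,0,1)*, h2:-1:-1/(0,1,0)
  | [(0,0,1)] O move#3: h2:-1:+1/(0,0,0)*
  | [(0,0,0)] end (terminal -1, X#4); searched (2,1,1) to 5
X moving scores +1; X passing scores -1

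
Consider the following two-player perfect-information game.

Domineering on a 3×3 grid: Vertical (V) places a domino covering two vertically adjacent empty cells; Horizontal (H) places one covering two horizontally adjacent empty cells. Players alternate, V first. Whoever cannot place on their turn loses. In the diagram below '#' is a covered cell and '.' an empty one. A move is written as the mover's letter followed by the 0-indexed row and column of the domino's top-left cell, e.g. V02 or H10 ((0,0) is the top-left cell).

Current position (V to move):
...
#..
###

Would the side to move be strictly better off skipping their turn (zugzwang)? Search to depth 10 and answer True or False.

[.../#../###] V move#1: V01:+1/.#./##./###*, V02:-1/..#/#.#/###
[.#./##./###] end (terminal -1, H#2); searched .../#../### to 10
pass branch (H moves first from the same position):
  | [.../#../###] H move#1: H00:-1/##./#../###, H01:+1/.##/#../###*, H11:+1/.../###/###
  | [.##/#../###] end (terminal -1, V#2); searched .../#../### to 10
V moving scores +1; V passing scores -1

zugzwang(.../#../###, V) = False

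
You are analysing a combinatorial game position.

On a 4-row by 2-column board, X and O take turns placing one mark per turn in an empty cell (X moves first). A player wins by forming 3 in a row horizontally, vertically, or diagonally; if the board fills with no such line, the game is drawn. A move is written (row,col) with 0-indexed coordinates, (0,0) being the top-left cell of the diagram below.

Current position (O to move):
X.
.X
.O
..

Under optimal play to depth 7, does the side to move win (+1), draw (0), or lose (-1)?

ply 1, O at X./.X/.O/.. | (0,1)=+0→XO/.X/.O/..*; (1,0)=+0→X./OX/.O/..; (2,0)=+0→X./.X/OO/..; (3,0)=+0→X./.X/.O/O.; (3,1)=+0→X./.X/.O/.O
ply 2, X at XO/.X/.O/.. | (1,0)=+0→XO/XX/.O/..*; (2,0)=+0→XO/.X/XO/..; (3,0)=+0→XO/.X/.O/X.; (3,1)=+0→XO/.X/.O/.X
ply 3, O at XO/XX/.O/.. | (2,0)=+0→XO/XX/OO/..*; (3,0)=-1→XO/XX/.O/O.; (3,1)=-1→XO/XX/.O/.O
ply 4, X at XO/XX/OO/.. | (3,0)=+0→XO/XX/OO/X.*; (3,1)=+0→XO/XX/OO/.X
ply 5, O at XO/XX/OO/X. | (3,1)=+0→XO/XX/OO/XO*
ply 6: XO/XX/OO/XO is terminal +0 (X); from X./.X/.O/.. depth 7

value(X./.X/.O/.., O) = 0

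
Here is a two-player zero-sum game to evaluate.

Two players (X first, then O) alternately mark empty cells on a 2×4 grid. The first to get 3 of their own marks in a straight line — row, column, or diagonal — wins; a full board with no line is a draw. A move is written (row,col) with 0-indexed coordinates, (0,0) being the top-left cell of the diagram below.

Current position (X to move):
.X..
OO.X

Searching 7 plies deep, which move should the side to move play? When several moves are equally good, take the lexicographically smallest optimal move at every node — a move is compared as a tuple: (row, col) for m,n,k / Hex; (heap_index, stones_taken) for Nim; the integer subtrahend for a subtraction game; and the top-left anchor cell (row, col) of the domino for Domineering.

X's best at [.X../OO.X]: (1,2)

[.X../OO.X] X move#1: (0,0):-1/XX../OO.X, (0,2):-1/.XX./OO.X, (0,3):-1/.X.X/OO.X, (1,2):+0/.X../OOXX*
[.X../OOXX] O move#2: (0,0):+0/OX../OOXX*, (0,2):+0/.XO./OOXX, (0,3):+0/.X.O/OOXX
[OX../OOXX] X move#3: (0,2):+0/OXX./OOXX*, (0,3):+0/OX.X/OOXX
[OXX./OOXX] O move#4: (0,3):+0/OXXO/OOXX*
[OXXO/OOXX] end (terminal +0, X#5); searched .X../OO.X to 7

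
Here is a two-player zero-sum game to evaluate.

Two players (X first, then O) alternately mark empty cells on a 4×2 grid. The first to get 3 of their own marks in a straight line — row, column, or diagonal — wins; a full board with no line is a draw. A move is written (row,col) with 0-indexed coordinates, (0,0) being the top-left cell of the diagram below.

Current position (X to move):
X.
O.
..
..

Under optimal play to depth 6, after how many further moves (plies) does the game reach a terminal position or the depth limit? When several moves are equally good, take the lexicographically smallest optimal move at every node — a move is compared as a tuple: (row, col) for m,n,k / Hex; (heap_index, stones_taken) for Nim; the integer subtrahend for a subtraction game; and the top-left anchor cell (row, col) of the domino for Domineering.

ply 1, X at X./O./../.. | (0,1)=+0→XX/O./../..*; (1,1)=+0→X./OX/../..; (2,0)=+0→X./O./X./..; (2,1)=+0→X./O./.X/..; (3,0)=+0→X./O./../X.; (3,1)=+0→X./O./../.X
ply 2, O at XX/O./../.. | (1,1)=+0→XX/OO/../..*; (2,0)=+0→XX/O./O./..; (2,1)=+0→XX/O./.O/..; (3,0)=+0→XX/O./../O.; (3,1)=+0→XX/O./../.O
ply 3, X at XX/OO/../.. | (2,0)=+0→XX/OO/X./..*; (2,1)=+0→XX/OO/.X/..; (3,0)=+0→XX/OO/../X.; (3,1)=+0→XX/OO/../.X
ply 4, O at XX/OO/X./.. | (2,1)=+0→XX/OO/XO/..*; (3,0)=+0→XX/OO/X./O.; (3,1)=+0→XX/OO/X./.O
ply 5, X at XX/OO/XO/.. | (3,0)=-1→XX/OO/XO/X.; (3,1)=+0→XX/OO/XO/.X*
ply 6, O at XX/OO/XO/.X | (3,0)=+0→XX/OO/XO/OX*
ply 7: XX/OO/XO/OX is terminal +0 (X); from X./O./../.. depth 6

PV length from [X./O./../..]: 6 plies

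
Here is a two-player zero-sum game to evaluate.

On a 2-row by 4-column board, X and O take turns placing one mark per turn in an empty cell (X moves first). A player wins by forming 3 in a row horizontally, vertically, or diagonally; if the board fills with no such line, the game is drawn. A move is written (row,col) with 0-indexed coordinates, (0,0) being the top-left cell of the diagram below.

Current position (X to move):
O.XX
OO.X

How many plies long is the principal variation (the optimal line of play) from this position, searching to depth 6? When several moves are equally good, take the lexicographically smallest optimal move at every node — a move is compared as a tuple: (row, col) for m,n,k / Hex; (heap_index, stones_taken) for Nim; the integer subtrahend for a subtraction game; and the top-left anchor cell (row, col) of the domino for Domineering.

[O.XX/OO.X] X move#1: (0,1):+1/OXXX/OO.X*, (1,2):+0/O.XX/OOXX
[OXXX/OO.X] end (terminal -1, O#2); searched O.XX/OO.X to 6

PV length from [O.XX/OO.X]: 1 ply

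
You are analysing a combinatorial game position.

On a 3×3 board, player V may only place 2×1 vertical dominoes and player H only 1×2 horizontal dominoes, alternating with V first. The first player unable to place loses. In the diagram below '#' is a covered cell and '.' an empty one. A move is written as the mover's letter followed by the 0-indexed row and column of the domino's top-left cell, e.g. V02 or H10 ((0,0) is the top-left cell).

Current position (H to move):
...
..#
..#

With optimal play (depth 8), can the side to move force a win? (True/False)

ply 1, H at .../..#/..# | H00=-1→##./..#/..#; H01=-1→.##/..#/..#; H10=+1→.../###/..#*; H20=-1→.../..#/###
ply 2: .../###/..# is terminal -1 (V); from .../..#/..# depth 8

H winning at [.../..#/..#]: True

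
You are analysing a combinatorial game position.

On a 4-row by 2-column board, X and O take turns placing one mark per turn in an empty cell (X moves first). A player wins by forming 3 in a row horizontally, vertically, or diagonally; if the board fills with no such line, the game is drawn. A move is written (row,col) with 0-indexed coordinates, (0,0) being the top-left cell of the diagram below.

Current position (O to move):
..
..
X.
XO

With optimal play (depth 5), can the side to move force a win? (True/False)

O winning at [../../X./XO]: False

[../../X./XO] O move#1: (0,0):-1/O./../X./XO, (0,1):-1/.O/../X./XO, (1,0):+0/../O./X./XO*, (1,1):-1/../.O/X./XO, (2,1):-1/../../XO/XO
[../O./X./XO] X move#2: (0,0):+0/X./O./X./XO*, (0,1):+0/.X/O./X./XO, (1,1):+0/../OX/X./XO, (2,1):+0/../O./XX/XO
[X./O./X./XO] O move#3: (0,1):+0/XO/O./X./XO*, (1,1):+0/X./OO/X./XO, (2,1):+0/X./O./XO/XO
[XO/O./X./XO] X move#4: (1,1):+0/XO/OX/X./XO*, (2,1):+0/XO/O./XX/XO
[XO/OX/X./XO] O move#5: (2,1):+0/XO/OX/XO/XO*
[XO/OX/XO/XO] end (terminal +0, X#6); searched ../../X./XO to 5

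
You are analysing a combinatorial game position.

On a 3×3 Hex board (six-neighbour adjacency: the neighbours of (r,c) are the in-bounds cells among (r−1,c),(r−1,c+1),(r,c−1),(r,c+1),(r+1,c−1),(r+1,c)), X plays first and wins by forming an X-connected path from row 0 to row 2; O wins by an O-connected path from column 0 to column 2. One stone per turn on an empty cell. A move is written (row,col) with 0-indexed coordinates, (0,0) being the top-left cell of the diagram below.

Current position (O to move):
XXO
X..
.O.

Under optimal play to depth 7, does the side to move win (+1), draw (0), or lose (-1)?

value(XXO/X../.O., O) = +1

[XXO/X../.O.] O move#1: (1,1):-1/XXO/XO./.O., (1,2):-1/XXO/X.O/.O., (2,0):+1/XXO/X../OO.*, (2,2):-1/XXO/X../.OO
[XXO/X../OO.] X move#2: (1,1):-1/XXO/XX./OO.*, (1,2):-1/XXO/X.X/OO., (2,2):-1/XXO/X../OOX
[XXO/XX./OO.] O move#3: (1,2):+1/XXO/XXO/OO.*, (2,2):+1/XXO/XX./OOO
[XXO/XXO/OO.] end (terminal -1, X#4); searched XXO/X../.O. to 7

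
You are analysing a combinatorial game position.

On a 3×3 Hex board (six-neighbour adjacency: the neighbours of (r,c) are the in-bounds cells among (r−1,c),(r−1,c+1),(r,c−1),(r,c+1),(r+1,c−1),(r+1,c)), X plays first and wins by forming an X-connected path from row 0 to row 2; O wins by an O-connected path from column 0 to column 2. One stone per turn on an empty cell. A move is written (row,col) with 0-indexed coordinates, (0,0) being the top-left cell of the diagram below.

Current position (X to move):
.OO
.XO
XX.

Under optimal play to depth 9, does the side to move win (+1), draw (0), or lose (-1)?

[.OO/.XO/XX.] X move#1: (0,0):-1/XOO/.XO/XX.*, (1,0):-1/.OO/XXO/XX., (2,2):-1/.OO/.XO/XXX
[XOO/.XO/XX.] O move#2: (1,0):+1/XOO/OXO/XX.*, (2,2):-1/XOO/.XO/XXO
[XOO/OXO/XX.] end (terminal -1, X#3); searched .OO/.XO/XX. to 9

value(.OO/.XO/XX., X) = -1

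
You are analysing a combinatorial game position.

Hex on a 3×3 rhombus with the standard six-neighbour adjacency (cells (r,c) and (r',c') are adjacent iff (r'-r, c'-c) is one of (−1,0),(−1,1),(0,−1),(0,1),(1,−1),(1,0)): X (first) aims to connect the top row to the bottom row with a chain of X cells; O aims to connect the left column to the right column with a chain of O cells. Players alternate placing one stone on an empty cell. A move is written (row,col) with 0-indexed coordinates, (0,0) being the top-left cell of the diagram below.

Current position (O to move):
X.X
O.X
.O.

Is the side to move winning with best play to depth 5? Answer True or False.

[X.X/O.X/.O.] O move#1: (0,1):-1/XOX/O.X/.O., (1,1):-1/X.X/OOX/.O., (2,0):-1/X.X/O.X/OO., (2,2):+1/X.X/O.X/.OO*
[X.X/O.X/.OO] X move#2: (0,1):-1/XXX/O.X/.OO*, (1,1):-1/X.X/OXX/.OO, (2,0):-1/X.X/O.X/XOO
[XXX/O.X/.OO] O move#3: (1,1):+1/XXX/OOX/.OO*, (2,0):+1/XXX/O.X/OOO
[XXX/OOX/.OO] end (terminal -1, X#4); searched X.X/O.X/.O. to 5

O winning at [X.X/O.X/.O.]: True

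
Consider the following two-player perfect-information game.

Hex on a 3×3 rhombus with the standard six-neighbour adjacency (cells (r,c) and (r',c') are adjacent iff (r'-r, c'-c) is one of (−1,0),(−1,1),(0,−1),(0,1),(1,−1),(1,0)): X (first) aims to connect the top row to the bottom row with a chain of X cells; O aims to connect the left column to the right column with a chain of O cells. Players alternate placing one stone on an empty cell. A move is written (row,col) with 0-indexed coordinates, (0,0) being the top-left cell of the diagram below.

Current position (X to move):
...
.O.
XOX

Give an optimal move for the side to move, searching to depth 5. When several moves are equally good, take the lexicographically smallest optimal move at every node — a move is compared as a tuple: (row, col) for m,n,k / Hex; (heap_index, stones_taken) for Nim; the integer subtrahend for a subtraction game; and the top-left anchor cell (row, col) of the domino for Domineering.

ply 1, X at .../.O./XOX | (0,0)=-1→X../.O./XOX; (0,1)=-1→.X./.O./XOX; (0,2)=+1→..X/.O./XOX*; (1,0)=+1→.../XO./XOX; (1,2)=+1→.../.OX/XOX
ply 2, O at ..X/.O./XOX | (0,0)=-1→O.X/.O./XOX*; (0,1)=-1→.OX/.O./XOX; (1,0)=-1→..X/OO./XOX; (1,2)=-1→..X/.OO/XOX
ply 3, X at O.X/.O./XOX | (0,1)=+1→OXX/.O./XOX*; (1,0)=+1→O.X/XO./XOX; (1,2)=+1→O.X/.OX/XOX
ply 4, O at OXX/.O./XOX | (1,0)=-1→OXX/OO./XOX*; (1,2)=-1→OXX/.OO/XOX
ply 5, X at OXX/OO./XOX | (1,2)=+1→OXX/OOX/XOX*
ply 6: OXX/OOX/XOX is terminal -1 (O); from .../.O./XOX depth 5

X's best at [.../.O./XOX]: (0,2)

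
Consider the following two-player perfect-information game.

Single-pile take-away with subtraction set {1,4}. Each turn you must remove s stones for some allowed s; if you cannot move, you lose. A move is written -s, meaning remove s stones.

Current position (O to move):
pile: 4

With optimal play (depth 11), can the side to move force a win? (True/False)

O winning at [4]: True

ply 1, O at 4 | -1=-1→3; -4=+1→0*
ply 2: 0 is terminal -1 (X); from 4 depth 11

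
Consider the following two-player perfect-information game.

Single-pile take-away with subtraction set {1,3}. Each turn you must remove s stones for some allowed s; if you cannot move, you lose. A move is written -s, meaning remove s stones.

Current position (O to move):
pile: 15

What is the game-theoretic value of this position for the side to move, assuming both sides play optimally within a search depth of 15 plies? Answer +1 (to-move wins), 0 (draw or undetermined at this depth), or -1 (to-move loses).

value(15, O) = +1

p1 O@[15]: -1[14]+1* -3[12]+1
p2 X@[14]: -1[13]-1* -3[11]-1
p3 O@[13]: -1[12]+1* -3[10]+1
p4 X@[12]: -1[11]-1* -3[9]-1
p5 O@[11]: -1[10]+1* -3[8]+1
p6 X@[10]: -1[9]-1* -3[7]-1
p7 O@[9]: -1[8]+1* -3[6]+1
p8 X@[8]: -1[7]-1* -3[5]-1
p9 O@[7]: -1[6]+1* -3[4]+1
p10 X@[6]: -1[5]-1* -3[3]-1
p11 O@[5]: -1[4]+1* -3[2]+1
p12 X@[4]: -1[3]-1* -3[1]-1
p13 O@[3]: -1[2]+1* -3[0]+1
p14 X@[2]: -1[1]-1*
p15 O@[1]: -1[0]+1*
p16 X@[0] terminal -1; root [15] d15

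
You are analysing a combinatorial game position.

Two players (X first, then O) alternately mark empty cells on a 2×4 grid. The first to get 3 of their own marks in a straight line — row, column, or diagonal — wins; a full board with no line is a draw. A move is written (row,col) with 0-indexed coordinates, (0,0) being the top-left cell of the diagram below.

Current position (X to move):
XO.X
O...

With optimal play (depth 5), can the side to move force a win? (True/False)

[XO.X/O...] X move#1: (0,2):+0/XOXX/O...*, (1,1):+0/XO.X/OX.., (1,2):+0/XO.X/O.X., (1,3):+0/XO.X/O..X
[XOXX/O...] O move#2: (1,1):+0/XOXX/OO..*, (1,2):+0/XOXX/O.O., (1,3):+0/XOXX/O..O
[XOXX/OO..] X move#3: (1,2):+0/XOXX/OOX.*, (1,3):-1/XOXX/OO.X
[XOXX/OOX.] O move#4: (1,3):+0/XOXX/OOXO*
[XOXX/OOXO] end (terminal +0, X#5); searched XO.X/O... to 5

X winning at [XO.X/O...]: False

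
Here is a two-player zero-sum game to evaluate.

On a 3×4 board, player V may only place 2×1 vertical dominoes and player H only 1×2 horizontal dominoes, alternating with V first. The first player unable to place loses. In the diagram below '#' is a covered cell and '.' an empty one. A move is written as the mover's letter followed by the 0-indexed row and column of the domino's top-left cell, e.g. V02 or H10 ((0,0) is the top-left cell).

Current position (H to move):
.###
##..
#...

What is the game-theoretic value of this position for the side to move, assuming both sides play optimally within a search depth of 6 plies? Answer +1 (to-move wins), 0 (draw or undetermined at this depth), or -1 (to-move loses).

value(.###/##../#..., H) = +1

p1 H@[.###/##../#...]: H12[.###/####/#...]+1* H21[.###/##../###.]-1 H22[.###/##../#.##]+1
p2 V@[.###/####/#...] terminal -1; root [.###/##../#...] d6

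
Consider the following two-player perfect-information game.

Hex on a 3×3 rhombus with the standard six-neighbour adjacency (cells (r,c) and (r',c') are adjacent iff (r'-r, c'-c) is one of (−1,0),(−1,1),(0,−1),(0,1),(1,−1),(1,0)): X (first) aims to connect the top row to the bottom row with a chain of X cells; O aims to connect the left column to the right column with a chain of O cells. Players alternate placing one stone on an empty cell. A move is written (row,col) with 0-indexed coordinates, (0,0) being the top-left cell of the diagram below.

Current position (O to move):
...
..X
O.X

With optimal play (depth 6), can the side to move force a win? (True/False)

O winning at [.../..X/O.X]: True

[.../..X/O.X] O move#1: (0,0):-1/O../..X/O.X, (0,1):-1/.O./..X/O.X, (0,2):+1/..O/..X/O.X*, (1,0):-1/.../O.X/O.X, (1,1):-1/.../.OX/O.X, (2,1):-1/.../..X/OOX
[..O/..X/O.X] X move#2: (0,0):-1/X.O/..X/O.X*, (0,1):-1/.XO/..X/O.X, (1,0):-1/..O/X.X/O.X, (1,1):-1/..O/.XX/O.X, (2,1):-1/..O/..X/OXX
[X.O/..X/O.X] O move#3: (0,1):+1/XOO/..X/O.X*, (1,0):+1/X.O/O.X/O.X, (1,1):+1/X.O/.OX/O.X, (2,1):-1/X.O/..X/OOX
[XOO/..X/O.X] X move#4: (1,0):-1/XOO/X.X/O.X*, (1,1):-1/XOO/.XX/O.X, (2,1):-1/XOO/..X/OXX
[XOO/X.X/O.X] O move#5: (1,1):+1/XOO/XOX/O.X*, (2,1):-1/XOO/X.X/OOX
[XOO/XOX/O.X] end (terminal -1, X#6); searched .../..X/O.X to 6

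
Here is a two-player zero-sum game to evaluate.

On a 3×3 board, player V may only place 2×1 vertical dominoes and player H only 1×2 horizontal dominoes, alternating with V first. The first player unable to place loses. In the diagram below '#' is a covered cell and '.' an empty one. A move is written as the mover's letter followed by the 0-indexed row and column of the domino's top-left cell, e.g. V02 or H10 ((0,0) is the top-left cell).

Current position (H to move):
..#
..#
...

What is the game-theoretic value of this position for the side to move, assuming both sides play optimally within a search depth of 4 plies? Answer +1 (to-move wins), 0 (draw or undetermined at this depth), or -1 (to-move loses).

ply 1, H at ..#/..#/... | H00=-1→###/..#/...; H10=+1→..#/###/...*; H20=-1→..#/..#/##.; H21=-1→..#/..#/.##
ply 2: ..#/###/... is terminal -1 (V); from ..#/..#/... depth 4

value(..#/..#/..., H) = +1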